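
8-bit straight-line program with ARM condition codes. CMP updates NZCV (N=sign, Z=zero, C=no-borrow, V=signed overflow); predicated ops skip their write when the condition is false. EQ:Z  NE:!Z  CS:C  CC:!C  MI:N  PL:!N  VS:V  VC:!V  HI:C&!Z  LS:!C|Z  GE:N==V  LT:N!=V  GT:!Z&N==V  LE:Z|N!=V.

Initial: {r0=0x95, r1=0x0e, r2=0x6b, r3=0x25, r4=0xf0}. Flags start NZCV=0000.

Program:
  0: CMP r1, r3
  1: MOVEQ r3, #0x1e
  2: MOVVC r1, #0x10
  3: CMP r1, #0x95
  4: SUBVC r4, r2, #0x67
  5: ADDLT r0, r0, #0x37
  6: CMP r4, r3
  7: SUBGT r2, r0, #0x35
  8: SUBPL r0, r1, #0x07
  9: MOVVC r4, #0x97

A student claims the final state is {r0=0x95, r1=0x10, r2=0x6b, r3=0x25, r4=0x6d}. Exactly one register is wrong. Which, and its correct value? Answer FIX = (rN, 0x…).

FIX = (r4, 0x97)

[0] flags=1000 → (cmp)
[1] flags=1000 EQ?F → skip
[2] flags=1000 VC?T → r1=0x10
[3] flags=0000 → (cmp)
[4] flags=0000 VC?T → r4=0x04
[5] flags=0000 LT?F → skip
[6] flags=1000 → (cmp)
[7] flags=1000 GT?F → skip
[8] flags=1000 PL?F → skip
[9] flags=1000 VC?T → r4=0x97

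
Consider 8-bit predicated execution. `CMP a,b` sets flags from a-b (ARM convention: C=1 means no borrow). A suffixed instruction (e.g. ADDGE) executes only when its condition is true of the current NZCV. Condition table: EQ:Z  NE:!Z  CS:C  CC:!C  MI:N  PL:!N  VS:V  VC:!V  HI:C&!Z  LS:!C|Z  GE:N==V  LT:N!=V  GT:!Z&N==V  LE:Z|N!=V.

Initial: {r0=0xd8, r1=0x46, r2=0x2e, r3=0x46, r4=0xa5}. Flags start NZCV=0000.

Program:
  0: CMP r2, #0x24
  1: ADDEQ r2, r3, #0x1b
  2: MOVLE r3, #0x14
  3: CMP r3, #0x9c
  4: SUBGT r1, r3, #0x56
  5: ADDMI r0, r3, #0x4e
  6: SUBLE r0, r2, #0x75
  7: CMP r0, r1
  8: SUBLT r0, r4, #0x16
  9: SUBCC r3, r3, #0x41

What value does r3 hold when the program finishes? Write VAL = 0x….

VAL = 0x05

[0] flags=0010 → (cmp)
[1] flags=0010 EQ?F → skip
[2] flags=0010 LE?F → skip
[3] flags=1001 → (cmp)
[4] flags=1001 GT?T → r1=0xf0
[5] flags=1001 MI?T → r0=0x94
[6] flags=1001 LE?F → skip
[7] flags=1000 → (cmp)
[8] flags=1000 LT?T → r0=0x8f
[9] flags=1000 CC?T → r3=0x05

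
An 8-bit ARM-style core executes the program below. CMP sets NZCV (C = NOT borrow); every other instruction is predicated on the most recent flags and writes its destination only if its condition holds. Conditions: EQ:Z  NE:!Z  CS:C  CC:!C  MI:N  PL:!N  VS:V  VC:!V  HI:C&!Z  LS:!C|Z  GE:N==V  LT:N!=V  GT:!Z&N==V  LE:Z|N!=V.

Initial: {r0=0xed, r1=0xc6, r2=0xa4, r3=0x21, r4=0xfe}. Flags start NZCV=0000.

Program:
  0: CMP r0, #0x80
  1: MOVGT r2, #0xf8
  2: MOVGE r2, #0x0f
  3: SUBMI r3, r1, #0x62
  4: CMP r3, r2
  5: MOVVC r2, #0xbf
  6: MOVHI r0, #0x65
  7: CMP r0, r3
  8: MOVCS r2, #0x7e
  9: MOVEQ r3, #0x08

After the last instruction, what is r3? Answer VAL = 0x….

[0] flags=0010 → (cmp)
[1] flags=0010 GT?T → r2=0xf8
[2] flags=0010 GE?T → r2=0x0f
[3] flags=0010 MI?F → skip
[4] flags=0010 → (cmp)
[5] flags=0010 VC?T → r2=0xbf
[6] flags=0010 HI?T → r0=0x65
[7] flags=0010 → (cmp)
[8] flags=0010 CS?T → r2=0x7e
[9] flags=0010 EQ?F → skip

VAL = 0x21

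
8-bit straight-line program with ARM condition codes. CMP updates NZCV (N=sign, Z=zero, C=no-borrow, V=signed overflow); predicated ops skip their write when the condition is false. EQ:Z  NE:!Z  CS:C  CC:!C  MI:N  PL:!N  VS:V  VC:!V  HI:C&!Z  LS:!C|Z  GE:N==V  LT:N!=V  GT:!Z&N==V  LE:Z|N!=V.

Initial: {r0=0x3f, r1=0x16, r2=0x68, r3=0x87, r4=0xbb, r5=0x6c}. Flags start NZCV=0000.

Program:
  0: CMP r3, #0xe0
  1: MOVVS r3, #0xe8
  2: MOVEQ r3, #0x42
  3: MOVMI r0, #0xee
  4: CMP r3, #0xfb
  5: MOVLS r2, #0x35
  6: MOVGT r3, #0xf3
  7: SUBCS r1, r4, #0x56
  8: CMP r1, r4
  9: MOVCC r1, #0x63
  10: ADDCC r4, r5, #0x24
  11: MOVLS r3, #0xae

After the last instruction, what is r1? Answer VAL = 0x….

0: ✓ CMP  NZCV=1000
1: · MOVVS
2: · MOVEQ
3: ✓ MOVMI  r0←0xee
4: ✓ CMP  NZCV=1000
5: ✓ MOVLS  r2←0x35
6: · MOVGT
7: · SUBCS
8: ✓ CMP  NZCV=0000
9: ✓ MOVCC  r1←0x63
10: ✓ ADDCC  r4←0x90
11: ✓ MOVLS  r3←0xae

VAL = 0x63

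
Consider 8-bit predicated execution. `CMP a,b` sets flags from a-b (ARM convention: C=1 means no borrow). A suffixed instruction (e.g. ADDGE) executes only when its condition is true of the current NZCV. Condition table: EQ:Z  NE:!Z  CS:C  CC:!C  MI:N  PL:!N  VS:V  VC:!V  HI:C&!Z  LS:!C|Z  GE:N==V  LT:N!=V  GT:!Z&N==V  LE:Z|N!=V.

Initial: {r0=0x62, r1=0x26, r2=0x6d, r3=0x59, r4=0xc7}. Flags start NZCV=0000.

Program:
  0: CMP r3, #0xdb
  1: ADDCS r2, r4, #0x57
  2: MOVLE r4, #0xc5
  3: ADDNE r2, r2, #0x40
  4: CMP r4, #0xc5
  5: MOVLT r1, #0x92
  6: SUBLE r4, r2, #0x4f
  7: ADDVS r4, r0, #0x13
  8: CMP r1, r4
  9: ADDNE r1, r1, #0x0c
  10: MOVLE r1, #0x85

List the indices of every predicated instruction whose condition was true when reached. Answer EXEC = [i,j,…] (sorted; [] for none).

0: ✓ CMP  NZCV=0000
1: · ADDCS
2: · MOVLE
3: ✓ ADDNE  r2←0xad
4: ✓ CMP  NZCV=0010
5: · MOVLT
6: · SUBLE
7: · ADDVS
8: ✓ CMP  NZCV=0000
9: ✓ ADDNE  r1←0x32
10: · MOVLE

EXEC = [3,9]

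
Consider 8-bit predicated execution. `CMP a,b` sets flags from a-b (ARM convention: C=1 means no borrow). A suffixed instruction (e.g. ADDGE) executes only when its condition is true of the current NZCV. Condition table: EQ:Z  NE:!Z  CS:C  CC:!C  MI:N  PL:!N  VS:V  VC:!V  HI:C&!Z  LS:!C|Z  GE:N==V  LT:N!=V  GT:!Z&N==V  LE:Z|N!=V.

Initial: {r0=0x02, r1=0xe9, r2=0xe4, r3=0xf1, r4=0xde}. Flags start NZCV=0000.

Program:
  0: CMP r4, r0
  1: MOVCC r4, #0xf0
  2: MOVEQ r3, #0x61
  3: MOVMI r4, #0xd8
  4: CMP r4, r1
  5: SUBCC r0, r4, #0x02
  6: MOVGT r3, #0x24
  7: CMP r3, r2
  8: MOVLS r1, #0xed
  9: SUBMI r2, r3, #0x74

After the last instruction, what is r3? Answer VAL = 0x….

[0] flags=1010 → (cmp)
[1] flags=1010 CC?F → skip
[2] flags=1010 EQ?F → skip
[3] flags=1010 MI?T → r4=0xd8
[4] flags=1000 → (cmp)
[5] flags=1000 CC?T → r0=0xd6
[6] flags=1000 GT?F → skip
[7] flags=0010 → (cmp)
[8] flags=0010 LS?F → skip
[9] flags=0010 MI?F → skip

VAL = 0xf1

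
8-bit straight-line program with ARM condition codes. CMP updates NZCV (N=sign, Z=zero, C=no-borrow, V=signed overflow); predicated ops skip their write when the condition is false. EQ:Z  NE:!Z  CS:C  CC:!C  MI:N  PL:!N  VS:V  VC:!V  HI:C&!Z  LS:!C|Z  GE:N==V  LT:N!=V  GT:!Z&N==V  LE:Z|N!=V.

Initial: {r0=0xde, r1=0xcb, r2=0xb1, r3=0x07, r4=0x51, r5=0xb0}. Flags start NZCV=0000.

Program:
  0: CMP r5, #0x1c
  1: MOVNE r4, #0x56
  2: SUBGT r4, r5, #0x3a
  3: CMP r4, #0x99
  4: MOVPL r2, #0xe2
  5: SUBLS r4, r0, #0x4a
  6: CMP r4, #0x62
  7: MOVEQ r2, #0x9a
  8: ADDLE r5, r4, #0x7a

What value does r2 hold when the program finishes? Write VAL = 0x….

VAL = 0xb1

0: ✓ CMP  NZCV=1010
1: ✓ MOVNE  r4←0x56
2: · SUBGT
3: ✓ CMP  NZCV=1001
4: · MOVPL
5: ✓ SUBLS  r4←0x94
6: ✓ CMP  NZCV=0011
7: · MOVEQ
8: ✓ ADDLE  r5←0x0e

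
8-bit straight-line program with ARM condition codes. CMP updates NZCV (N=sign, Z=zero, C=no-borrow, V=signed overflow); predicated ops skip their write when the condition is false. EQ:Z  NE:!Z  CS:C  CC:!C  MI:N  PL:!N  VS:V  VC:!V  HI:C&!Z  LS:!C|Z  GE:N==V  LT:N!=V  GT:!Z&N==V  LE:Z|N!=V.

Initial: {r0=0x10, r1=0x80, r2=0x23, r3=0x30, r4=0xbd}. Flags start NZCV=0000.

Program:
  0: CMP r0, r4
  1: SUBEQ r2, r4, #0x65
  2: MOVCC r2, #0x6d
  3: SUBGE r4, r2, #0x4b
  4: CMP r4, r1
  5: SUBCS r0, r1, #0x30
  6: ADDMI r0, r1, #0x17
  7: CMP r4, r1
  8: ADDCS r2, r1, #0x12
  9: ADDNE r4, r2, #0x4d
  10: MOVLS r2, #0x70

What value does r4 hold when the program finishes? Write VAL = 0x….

VAL = 0xba

0: ✓ CMP  NZCV=0000
1: · SUBEQ
2: ✓ MOVCC  r2←0x6d
3: ✓ SUBGE  r4←0x22
4: ✓ CMP  NZCV=1001
5: · SUBCS
6: ✓ ADDMI  r0←0x97
7: ✓ CMP  NZCV=1001
8: · ADDCS
9: ✓ ADDNE  r4←0xba
10: ✓ MOVLS  r2←0x70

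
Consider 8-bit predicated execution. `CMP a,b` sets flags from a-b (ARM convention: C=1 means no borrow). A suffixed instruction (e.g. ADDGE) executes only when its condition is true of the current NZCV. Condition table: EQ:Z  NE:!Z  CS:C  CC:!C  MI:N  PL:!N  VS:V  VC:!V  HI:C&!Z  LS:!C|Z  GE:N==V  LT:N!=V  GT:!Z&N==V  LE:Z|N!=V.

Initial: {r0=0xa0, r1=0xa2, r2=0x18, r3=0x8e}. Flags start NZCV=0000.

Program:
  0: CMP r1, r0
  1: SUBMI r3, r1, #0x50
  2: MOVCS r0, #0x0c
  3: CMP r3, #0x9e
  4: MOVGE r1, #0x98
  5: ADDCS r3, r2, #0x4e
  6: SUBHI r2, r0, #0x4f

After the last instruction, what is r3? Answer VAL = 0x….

VAL = 0x8e

[0] flags=0010 → (cmp)
[1] flags=0010 MI?F → skip
[2] flags=0010 CS?T → r0=0x0c
[3] flags=1000 → (cmp)
[4] flags=1000 GE?F → skip
[5] flags=1000 CS?F → skip
[6] flags=1000 HI?F → skip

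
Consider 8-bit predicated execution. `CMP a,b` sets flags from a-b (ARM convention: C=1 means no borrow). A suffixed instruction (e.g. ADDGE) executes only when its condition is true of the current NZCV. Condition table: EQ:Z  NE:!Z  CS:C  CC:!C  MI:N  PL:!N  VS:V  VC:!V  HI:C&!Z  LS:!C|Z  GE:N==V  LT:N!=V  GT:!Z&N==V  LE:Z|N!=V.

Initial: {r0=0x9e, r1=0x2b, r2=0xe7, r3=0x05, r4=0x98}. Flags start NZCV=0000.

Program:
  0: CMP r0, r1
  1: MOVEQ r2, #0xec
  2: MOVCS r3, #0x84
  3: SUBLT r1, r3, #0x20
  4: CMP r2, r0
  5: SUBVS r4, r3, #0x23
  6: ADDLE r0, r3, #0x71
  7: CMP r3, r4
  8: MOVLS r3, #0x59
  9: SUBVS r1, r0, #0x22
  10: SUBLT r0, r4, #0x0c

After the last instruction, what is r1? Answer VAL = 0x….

0: ✓ CMP  NZCV=0011
1: · MOVEQ
2: ✓ MOVCS  r3←0x84
3: ✓ SUBLT  r1←0x64
4: ✓ CMP  NZCV=0010
5: · SUBVS
6: · ADDLE
7: ✓ CMP  NZCV=1000
8: ✓ MOVLS  r3←0x59
9: · SUBVS
10: ✓ SUBLT  r0←0x8c

VAL = 0x64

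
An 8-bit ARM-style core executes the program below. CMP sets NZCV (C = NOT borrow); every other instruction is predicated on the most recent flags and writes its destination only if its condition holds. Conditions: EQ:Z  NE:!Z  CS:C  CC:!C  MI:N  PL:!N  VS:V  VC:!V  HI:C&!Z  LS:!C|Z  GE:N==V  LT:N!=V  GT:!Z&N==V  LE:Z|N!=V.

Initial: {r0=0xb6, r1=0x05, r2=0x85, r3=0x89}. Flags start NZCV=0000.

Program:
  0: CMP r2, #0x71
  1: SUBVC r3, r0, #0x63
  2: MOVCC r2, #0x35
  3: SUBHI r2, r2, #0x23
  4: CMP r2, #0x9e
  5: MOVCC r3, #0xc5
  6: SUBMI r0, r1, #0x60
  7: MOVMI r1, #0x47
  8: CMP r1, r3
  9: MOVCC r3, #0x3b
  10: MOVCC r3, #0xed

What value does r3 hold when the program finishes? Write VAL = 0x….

VAL = 0xed

[0] flags=0011 → (cmp)
[1] flags=0011 VC?F → skip
[2] flags=0011 CC?F → skip
[3] flags=0011 HI?T → r2=0x62
[4] flags=1001 → (cmp)
[5] flags=1001 CC?T → r3=0xc5
[6] flags=1001 MI?T → r0=0xa5
[7] flags=1001 MI?T → r1=0x47
[8] flags=1001 → (cmp)
[9] flags=1001 CC?T → r3=0x3b
[10] flags=1001 CC?T → r3=0xed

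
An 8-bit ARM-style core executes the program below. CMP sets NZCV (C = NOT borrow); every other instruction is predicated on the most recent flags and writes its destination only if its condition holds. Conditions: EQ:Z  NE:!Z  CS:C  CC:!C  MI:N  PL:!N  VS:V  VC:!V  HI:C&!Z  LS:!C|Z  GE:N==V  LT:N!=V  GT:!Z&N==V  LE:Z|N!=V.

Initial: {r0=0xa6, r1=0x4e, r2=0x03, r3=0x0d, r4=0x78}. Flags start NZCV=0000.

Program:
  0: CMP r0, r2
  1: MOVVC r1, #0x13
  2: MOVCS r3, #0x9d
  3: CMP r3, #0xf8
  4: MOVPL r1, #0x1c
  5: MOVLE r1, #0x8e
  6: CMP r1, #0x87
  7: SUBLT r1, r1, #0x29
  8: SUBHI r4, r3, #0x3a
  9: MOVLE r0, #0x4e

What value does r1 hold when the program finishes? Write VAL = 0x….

0: ✓ CMP  NZCV=1010
1: ✓ MOVVC  r1←0x13
2: ✓ MOVCS  r3←0x9d
3: ✓ CMP  NZCV=1000
4: · MOVPL
5: ✓ MOVLE  r1←0x8e
6: ✓ CMP  NZCV=0010
7: · SUBLT
8: ✓ SUBHI  r4←0x63
9: · MOVLE

VAL = 0x8e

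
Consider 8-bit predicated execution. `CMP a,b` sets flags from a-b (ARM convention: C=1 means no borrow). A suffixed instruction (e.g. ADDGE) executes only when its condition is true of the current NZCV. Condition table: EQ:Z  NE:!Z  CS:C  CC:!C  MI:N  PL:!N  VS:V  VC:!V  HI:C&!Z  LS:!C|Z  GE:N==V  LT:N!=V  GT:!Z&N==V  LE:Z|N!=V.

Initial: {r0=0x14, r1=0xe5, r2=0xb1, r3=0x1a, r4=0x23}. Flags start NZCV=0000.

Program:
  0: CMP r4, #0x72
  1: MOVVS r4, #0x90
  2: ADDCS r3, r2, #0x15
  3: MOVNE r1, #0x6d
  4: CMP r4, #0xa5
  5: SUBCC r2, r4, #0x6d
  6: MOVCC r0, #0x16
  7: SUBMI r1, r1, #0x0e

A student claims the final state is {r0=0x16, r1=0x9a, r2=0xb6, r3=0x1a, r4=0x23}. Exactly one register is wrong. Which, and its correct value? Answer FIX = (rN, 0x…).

FIX = (r1, 0x6d)

0: ✓ CMP  NZCV=1000
1: · MOVVS
2: · ADDCS
3: ✓ MOVNE  r1←0x6d
4: ✓ CMP  NZCV=0000
5: ✓ SUBCC  r2←0xb6
6: ✓ MOVCC  r0←0x16
7: · SUBMI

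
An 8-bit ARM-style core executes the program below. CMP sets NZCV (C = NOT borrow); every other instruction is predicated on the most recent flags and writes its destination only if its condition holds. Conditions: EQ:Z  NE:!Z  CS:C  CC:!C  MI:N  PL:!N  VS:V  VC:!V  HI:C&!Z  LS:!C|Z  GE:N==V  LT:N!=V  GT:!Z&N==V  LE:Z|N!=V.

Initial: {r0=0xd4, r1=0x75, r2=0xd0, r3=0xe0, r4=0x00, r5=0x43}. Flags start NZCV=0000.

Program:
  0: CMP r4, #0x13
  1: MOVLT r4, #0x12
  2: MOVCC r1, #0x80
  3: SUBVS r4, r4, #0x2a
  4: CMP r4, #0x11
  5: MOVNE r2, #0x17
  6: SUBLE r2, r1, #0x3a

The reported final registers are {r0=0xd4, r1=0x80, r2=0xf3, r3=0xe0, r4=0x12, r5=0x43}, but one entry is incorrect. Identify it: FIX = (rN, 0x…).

[0] flags=1000 → (cmp)
[1] flags=1000 LT?T → r4=0x12
[2] flags=1000 CC?T → r1=0x80
[3] flags=1000 VS?F → skip
[4] flags=0010 → (cmp)
[5] flags=0010 NE?T → r2=0x17
[6] flags=0010 LE?F → skip

FIX = (r2, 0x17)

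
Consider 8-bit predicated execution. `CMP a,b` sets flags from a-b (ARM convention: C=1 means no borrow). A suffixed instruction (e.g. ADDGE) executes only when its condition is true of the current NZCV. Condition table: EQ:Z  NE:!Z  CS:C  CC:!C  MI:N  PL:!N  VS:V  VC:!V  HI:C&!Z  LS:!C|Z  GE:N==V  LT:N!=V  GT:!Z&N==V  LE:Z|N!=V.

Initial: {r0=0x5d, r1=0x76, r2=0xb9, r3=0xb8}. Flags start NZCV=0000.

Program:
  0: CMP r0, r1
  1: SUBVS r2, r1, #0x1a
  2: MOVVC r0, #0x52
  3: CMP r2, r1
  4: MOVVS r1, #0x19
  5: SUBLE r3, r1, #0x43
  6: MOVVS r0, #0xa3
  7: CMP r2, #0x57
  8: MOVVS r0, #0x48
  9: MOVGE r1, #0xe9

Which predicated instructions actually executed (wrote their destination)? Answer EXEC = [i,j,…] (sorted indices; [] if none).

EXEC = [2,4,5,6,8]

0: ✓ CMP  NZCV=1000
1: · SUBVS
2: ✓ MOVVC  r0←0x52
3: ✓ CMP  NZCV=0011
4: ✓ MOVVS  r1←0x19
5: ✓ SUBLE  r3←0xd6
6: ✓ MOVVS  r0←0xa3
7: ✓ CMP  NZCV=0011
8: ✓ MOVVS  r0←0x48
9: · MOVGE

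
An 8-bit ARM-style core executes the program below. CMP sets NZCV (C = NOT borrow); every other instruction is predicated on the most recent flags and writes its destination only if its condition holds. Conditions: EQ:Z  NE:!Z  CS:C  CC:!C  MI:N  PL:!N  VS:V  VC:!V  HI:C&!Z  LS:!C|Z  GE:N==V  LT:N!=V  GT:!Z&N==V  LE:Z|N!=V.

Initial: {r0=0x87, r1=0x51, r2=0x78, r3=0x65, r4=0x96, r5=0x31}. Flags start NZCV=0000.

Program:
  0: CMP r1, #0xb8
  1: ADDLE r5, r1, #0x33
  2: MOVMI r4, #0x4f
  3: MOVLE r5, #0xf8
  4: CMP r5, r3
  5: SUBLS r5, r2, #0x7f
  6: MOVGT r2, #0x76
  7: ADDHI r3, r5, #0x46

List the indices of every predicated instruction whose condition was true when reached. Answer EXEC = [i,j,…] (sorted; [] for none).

0: ✓ CMP  NZCV=1001
1: · ADDLE
2: ✓ MOVMI  r4←0x4f
3: · MOVLE
4: ✓ CMP  NZCV=1000
5: ✓ SUBLS  r5←0xf9
6: · MOVGT
7: · ADDHI

EXEC = [2,5]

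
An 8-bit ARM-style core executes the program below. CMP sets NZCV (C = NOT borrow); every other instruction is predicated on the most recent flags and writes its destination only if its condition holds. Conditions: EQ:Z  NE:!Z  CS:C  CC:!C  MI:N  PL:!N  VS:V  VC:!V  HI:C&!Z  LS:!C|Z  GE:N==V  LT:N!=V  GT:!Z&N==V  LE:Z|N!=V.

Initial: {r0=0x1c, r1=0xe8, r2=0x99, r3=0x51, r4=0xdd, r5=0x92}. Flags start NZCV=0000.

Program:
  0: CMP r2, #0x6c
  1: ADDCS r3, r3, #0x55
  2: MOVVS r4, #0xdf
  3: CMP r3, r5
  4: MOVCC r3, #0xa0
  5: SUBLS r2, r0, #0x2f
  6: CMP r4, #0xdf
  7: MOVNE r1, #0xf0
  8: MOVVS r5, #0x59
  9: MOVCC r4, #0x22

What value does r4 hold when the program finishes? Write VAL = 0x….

0: ✓ CMP  NZCV=0011
1: ✓ ADDCS  r3←0xa6
2: ✓ MOVVS  r4←0xdf
3: ✓ CMP  NZCV=0010
4: · MOVCC
5: · SUBLS
6: ✓ CMP  NZCV=0110
7: · MOVNE
8: · MOVVS
9: · MOVCC

VAL = 0xdf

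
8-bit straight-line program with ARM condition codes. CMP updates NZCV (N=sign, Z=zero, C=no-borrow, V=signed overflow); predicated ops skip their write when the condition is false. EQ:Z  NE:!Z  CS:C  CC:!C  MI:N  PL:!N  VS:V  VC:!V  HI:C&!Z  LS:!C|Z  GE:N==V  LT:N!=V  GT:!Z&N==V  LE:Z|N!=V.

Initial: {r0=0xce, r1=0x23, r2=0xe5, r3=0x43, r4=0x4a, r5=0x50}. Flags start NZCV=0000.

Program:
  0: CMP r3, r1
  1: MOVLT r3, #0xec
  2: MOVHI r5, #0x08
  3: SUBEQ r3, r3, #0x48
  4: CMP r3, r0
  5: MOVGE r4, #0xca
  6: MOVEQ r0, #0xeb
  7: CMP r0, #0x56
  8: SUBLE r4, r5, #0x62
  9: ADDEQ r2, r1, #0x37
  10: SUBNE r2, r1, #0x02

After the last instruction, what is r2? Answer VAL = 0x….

[0] flags=0010 → (cmp)
[1] flags=0010 LT?F → skip
[2] flags=0010 HI?T → r5=0x08
[3] flags=0010 EQ?F → skip
[4] flags=0000 → (cmp)
[5] flags=0000 GE?T → r4=0xca
[6] flags=0000 EQ?F → skip
[7] flags=0011 → (cmp)
[8] flags=0011 LE?T → r4=0xa6
[9] flags=0011 EQ?F → skip
[10] flags=0011 NE?T → r2=0x21

VAL = 0x21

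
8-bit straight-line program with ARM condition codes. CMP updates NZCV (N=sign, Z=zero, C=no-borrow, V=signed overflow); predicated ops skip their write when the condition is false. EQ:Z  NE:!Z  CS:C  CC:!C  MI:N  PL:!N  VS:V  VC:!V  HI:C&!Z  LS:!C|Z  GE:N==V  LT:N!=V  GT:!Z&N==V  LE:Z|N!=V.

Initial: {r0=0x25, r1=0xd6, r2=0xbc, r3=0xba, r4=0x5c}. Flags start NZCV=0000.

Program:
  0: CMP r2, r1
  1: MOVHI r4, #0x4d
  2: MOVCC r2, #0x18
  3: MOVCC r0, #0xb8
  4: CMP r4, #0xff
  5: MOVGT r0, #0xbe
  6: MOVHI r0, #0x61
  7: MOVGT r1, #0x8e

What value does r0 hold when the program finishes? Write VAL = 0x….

VAL = 0xbe

[0] flags=1000 → (cmp)
[1] flags=1000 HI?F → skip
[2] flags=1000 CC?T → r2=0x18
[3] flags=1000 CC?T → r0=0xb8
[4] flags=0000 → (cmp)
[5] flags=0000 GT?T → r0=0xbe
[6] flags=0000 HI?F → skip
[7] flags=0000 GT?T → r1=0x8e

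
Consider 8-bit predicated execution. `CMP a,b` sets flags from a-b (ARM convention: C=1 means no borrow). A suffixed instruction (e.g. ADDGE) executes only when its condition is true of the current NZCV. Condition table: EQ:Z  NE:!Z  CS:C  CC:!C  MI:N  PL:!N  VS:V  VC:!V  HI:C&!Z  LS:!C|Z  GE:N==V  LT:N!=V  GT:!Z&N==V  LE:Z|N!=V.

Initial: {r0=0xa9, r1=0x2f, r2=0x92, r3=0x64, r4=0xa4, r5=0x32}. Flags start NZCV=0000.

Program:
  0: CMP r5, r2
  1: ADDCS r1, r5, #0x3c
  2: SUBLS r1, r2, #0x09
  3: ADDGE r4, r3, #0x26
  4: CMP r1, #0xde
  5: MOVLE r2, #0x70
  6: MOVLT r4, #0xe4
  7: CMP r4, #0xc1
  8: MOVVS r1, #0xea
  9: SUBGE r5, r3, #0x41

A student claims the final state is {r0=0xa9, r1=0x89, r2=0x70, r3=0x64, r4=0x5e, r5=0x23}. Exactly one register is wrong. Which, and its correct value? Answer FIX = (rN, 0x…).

[0] flags=1001 → (cmp)
[1] flags=1001 CS?F → skip
[2] flags=1001 LS?T → r1=0x89
[3] flags=1001 GE?T → r4=0x8a
[4] flags=1000 → (cmp)
[5] flags=1000 LE?T → r2=0x70
[6] flags=1000 LT?T → r4=0xe4
[7] flags=0010 → (cmp)
[8] flags=0010 VS?F → skip
[9] flags=0010 GE?T → r5=0x23

FIX = (r4, 0xe4)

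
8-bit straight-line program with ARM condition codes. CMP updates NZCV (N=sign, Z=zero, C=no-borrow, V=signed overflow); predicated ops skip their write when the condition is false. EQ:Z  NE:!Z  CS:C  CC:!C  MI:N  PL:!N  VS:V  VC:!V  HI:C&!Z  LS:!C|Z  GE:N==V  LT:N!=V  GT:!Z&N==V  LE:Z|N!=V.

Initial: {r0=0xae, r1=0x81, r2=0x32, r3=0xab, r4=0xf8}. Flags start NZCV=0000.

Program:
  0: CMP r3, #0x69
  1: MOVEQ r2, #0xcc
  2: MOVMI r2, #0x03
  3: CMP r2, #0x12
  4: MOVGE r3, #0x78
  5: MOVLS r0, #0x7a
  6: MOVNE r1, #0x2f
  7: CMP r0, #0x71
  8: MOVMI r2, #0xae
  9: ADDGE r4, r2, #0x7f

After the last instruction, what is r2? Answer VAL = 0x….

0: ✓ CMP  NZCV=0011
1: · MOVEQ
2: · MOVMI
3: ✓ CMP  NZCV=0010
4: ✓ MOVGE  r3←0x78
5: · MOVLS
6: ✓ MOVNE  r1←0x2f
7: ✓ CMP  NZCV=0011
8: · MOVMI
9: · ADDGE

VAL = 0x32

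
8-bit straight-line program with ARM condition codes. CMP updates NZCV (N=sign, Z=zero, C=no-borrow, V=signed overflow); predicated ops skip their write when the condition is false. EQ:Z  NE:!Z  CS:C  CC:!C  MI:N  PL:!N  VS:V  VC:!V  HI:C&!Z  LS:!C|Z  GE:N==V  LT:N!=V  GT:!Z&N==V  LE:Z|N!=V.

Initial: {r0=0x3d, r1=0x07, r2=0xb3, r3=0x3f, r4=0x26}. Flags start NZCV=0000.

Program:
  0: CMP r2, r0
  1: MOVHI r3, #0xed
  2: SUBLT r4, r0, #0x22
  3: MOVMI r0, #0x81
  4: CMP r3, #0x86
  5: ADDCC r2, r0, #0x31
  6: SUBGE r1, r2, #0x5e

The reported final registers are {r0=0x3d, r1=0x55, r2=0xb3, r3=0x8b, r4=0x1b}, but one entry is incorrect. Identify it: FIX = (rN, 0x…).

FIX = (r3, 0xed)

[0] flags=0011 → (cmp)
[1] flags=0011 HI?T → r3=0xed
[2] flags=0011 LT?T → r4=0x1b
[3] flags=0011 MI?F → skip
[4] flags=0010 → (cmp)
[5] flags=0010 CC?F → skip
[6] flags=0010 GE?T → r1=0x55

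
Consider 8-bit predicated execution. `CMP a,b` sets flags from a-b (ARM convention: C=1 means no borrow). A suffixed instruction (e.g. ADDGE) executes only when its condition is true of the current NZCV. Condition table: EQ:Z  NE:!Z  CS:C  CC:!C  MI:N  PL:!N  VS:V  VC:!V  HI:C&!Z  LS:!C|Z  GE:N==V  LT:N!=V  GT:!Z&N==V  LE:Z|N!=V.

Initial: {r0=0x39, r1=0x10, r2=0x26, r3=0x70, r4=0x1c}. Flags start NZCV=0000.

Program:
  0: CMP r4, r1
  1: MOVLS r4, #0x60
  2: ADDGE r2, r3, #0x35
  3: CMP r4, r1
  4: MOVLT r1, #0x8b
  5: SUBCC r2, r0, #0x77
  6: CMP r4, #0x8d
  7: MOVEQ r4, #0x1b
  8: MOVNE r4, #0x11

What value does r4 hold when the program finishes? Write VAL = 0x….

[0] flags=0010 → (cmp)
[1] flags=0010 LS?F → skip
[2] flags=0010 GE?T → r2=0xa5
[3] flags=0010 → (cmp)
[4] flags=0010 LT?F → skip
[5] flags=0010 CC?F → skip
[6] flags=1001 → (cmp)
[7] flags=1001 EQ?F → skip
[8] flags=1001 NE?T → r4=0x11

VAL = 0x11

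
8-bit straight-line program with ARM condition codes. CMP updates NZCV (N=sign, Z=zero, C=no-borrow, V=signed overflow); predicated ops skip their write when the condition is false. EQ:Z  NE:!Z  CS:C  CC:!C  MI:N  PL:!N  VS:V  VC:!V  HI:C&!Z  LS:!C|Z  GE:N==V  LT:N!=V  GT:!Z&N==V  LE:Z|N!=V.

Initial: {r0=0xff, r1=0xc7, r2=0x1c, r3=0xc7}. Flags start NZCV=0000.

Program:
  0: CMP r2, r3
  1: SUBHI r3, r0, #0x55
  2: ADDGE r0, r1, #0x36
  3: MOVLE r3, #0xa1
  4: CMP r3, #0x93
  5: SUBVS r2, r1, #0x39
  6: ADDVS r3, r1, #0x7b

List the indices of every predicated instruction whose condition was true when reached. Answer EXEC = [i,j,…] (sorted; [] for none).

EXEC = [2]

0: ✓ CMP  NZCV=0000
1: · SUBHI
2: ✓ ADDGE  r0←0xfd
3: · MOVLE
4: ✓ CMP  NZCV=0010
5: · SUBVS
6: · ADDVS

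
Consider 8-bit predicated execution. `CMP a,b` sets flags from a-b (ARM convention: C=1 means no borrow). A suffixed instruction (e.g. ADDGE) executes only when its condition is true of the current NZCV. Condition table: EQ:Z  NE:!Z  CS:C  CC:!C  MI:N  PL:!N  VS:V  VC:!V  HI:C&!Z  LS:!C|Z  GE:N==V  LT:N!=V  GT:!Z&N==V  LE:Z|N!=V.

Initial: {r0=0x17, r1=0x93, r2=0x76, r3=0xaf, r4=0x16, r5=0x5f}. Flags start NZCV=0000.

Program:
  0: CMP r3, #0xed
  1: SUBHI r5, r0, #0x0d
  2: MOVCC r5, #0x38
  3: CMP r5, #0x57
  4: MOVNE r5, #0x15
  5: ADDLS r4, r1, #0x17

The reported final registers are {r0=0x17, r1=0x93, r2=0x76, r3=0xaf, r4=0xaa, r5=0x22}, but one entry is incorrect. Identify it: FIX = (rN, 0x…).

FIX = (r5, 0x15)

0: ✓ CMP  NZCV=1000
1: · SUBHI
2: ✓ MOVCC  r5←0x38
3: ✓ CMP  NZCV=1000
4: ✓ MOVNE  r5←0x15
5: ✓ ADDLS  r4←0xaa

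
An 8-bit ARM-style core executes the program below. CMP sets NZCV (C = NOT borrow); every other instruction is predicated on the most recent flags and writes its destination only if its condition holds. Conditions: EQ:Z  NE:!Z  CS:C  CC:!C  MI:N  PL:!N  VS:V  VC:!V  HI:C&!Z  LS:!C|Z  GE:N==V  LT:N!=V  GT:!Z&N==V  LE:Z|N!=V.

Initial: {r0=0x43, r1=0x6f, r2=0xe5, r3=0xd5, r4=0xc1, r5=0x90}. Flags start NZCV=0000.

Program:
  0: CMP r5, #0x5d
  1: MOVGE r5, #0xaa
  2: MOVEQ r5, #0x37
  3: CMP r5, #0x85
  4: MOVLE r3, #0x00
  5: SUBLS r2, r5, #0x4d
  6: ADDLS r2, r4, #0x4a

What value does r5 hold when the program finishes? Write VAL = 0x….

VAL = 0x90

[0] flags=0011 → (cmp)
[1] flags=0011 GE?F → skip
[2] flags=0011 EQ?F → skip
[3] flags=0010 → (cmp)
[4] flags=0010 LE?F → skip
[5] flags=0010 LS?F → skip
[6] flags=0010 LS?F → skip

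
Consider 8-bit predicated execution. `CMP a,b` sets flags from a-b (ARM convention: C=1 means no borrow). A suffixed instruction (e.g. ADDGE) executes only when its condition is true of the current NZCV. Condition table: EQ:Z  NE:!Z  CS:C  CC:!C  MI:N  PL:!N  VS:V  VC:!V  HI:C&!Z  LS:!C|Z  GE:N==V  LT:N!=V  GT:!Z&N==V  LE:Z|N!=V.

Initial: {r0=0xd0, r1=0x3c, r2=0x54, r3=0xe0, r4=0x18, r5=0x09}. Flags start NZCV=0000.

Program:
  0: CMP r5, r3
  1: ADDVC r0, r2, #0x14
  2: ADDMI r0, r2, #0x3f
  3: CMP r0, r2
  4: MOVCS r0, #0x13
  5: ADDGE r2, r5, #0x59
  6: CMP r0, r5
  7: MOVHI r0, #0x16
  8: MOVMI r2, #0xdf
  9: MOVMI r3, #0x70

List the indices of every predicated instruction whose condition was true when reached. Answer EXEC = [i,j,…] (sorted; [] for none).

0: ✓ CMP  NZCV=0000
1: ✓ ADDVC  r0←0x68
2: · ADDMI
3: ✓ CMP  NZCV=0010
4: ✓ MOVCS  r0←0x13
5: ✓ ADDGE  r2←0x62
6: ✓ CMP  NZCV=0010
7: ✓ MOVHI  r0←0x16
8: · MOVMI
9: · MOVMI

EXEC = [1,4,5,7]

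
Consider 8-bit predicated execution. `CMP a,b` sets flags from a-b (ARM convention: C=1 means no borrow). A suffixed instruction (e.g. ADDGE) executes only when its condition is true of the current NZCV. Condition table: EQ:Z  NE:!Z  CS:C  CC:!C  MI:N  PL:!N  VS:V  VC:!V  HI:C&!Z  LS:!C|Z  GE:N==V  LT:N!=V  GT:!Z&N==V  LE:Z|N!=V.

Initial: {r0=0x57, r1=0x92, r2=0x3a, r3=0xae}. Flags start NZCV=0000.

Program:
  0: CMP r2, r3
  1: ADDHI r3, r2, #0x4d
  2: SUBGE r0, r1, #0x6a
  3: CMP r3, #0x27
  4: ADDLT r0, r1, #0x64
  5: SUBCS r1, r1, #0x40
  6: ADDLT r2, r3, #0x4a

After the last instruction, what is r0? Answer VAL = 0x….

VAL = 0xf6

[0] flags=1001 → (cmp)
[1] flags=1001 HI?F → skip
[2] flags=1001 GE?T → r0=0x28
[3] flags=1010 → (cmp)
[4] flags=1010 LT?T → r0=0xf6
[5] flags=1010 CS?T → r1=0x52
[6] flags=1010 LT?T → r2=0xf8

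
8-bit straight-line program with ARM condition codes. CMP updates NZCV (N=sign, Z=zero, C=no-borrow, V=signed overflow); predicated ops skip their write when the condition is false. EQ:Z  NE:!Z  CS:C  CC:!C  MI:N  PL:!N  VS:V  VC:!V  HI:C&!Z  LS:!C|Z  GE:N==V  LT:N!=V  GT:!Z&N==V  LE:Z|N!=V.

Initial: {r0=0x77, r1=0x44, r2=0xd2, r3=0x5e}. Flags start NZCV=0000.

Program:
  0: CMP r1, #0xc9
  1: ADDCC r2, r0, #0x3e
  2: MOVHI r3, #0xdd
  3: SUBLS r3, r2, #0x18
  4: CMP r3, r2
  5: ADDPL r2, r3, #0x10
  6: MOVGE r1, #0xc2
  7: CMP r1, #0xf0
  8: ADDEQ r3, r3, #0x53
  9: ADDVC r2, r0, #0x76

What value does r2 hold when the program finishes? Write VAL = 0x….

0: ✓ CMP  NZCV=0000
1: ✓ ADDCC  r2←0xb5
2: · MOVHI
3: ✓ SUBLS  r3←0x9d
4: ✓ CMP  NZCV=1000
5: · ADDPL
6: · MOVGE
7: ✓ CMP  NZCV=0000
8: · ADDEQ
9: ✓ ADDVC  r2←0xed

VAL = 0xed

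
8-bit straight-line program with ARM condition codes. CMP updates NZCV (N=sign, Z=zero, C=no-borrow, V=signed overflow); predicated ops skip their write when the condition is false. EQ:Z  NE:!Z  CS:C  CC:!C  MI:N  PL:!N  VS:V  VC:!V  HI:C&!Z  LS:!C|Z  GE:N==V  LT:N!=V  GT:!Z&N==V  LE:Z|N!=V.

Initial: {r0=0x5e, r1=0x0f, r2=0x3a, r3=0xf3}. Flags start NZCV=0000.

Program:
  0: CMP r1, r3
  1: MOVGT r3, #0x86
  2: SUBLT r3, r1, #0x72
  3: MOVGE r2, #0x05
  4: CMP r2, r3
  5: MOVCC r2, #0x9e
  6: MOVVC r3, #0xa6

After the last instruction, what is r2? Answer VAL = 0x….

[0] flags=0000 → (cmp)
[1] flags=0000 GT?T → r3=0x86
[2] flags=0000 LT?F → skip
[3] flags=0000 GE?T → r2=0x05
[4] flags=0000 → (cmp)
[5] flags=0000 CC?T → r2=0x9e
[6] flags=0000 VC?T → r3=0xa6

VAL = 0x9e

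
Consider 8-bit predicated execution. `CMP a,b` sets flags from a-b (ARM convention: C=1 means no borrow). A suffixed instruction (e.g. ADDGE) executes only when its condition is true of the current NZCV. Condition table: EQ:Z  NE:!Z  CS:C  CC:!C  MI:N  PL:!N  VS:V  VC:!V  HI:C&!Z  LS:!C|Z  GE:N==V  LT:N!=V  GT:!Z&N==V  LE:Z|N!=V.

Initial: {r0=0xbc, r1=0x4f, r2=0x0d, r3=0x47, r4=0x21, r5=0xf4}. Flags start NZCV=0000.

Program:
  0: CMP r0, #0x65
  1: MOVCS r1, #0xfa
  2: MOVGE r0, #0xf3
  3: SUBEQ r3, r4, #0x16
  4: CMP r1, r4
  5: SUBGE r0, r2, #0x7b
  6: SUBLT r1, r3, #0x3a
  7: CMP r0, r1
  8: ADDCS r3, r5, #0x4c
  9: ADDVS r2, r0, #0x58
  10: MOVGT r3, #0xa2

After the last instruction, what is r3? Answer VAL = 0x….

VAL = 0x40

0: ✓ CMP  NZCV=0011
1: ✓ MOVCS  r1←0xfa
2: · MOVGE
3: · SUBEQ
4: ✓ CMP  NZCV=1010
5: · SUBGE
6: ✓ SUBLT  r1←0x0d
7: ✓ CMP  NZCV=1010
8: ✓ ADDCS  r3←0x40
9: · ADDVS
10: · MOVGT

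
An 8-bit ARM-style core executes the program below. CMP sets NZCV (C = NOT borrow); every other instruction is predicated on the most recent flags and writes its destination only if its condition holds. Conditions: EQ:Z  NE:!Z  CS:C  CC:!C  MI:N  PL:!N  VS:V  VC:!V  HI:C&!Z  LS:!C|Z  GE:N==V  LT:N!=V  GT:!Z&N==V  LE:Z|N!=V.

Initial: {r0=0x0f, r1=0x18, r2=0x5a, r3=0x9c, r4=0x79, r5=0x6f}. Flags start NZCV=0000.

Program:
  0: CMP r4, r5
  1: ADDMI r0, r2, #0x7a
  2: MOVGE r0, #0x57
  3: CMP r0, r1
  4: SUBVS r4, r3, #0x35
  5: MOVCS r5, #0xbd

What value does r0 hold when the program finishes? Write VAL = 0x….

0: ✓ CMP  NZCV=0010
1: · ADDMI
2: ✓ MOVGE  r0←0x57
3: ✓ CMP  NZCV=0010
4: · SUBVS
5: ✓ MOVCS  r5←0xbd

VAL = 0x57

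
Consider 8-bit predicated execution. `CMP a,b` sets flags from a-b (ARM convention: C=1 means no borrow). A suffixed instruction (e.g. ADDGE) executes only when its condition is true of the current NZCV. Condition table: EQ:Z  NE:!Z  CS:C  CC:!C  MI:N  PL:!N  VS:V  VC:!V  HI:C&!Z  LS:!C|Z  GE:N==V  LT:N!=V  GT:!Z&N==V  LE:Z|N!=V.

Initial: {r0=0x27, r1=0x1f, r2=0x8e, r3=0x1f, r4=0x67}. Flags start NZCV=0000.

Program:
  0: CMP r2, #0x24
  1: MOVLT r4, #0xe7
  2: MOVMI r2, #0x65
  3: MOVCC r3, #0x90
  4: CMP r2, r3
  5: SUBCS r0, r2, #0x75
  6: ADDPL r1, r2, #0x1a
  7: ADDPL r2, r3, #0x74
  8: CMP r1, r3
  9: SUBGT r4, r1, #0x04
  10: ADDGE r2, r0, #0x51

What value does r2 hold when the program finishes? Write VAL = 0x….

VAL = 0x93

[0] flags=0011 → (cmp)
[1] flags=0011 LT?T → r4=0xe7
[2] flags=0011 MI?F → skip
[3] flags=0011 CC?F → skip
[4] flags=0011 → (cmp)
[5] flags=0011 CS?T → r0=0x19
[6] flags=0011 PL?T → r1=0xa8
[7] flags=0011 PL?T → r2=0x93
[8] flags=1010 → (cmp)
[9] flags=1010 GT?F → skip
[10] flags=1010 GE?F → skip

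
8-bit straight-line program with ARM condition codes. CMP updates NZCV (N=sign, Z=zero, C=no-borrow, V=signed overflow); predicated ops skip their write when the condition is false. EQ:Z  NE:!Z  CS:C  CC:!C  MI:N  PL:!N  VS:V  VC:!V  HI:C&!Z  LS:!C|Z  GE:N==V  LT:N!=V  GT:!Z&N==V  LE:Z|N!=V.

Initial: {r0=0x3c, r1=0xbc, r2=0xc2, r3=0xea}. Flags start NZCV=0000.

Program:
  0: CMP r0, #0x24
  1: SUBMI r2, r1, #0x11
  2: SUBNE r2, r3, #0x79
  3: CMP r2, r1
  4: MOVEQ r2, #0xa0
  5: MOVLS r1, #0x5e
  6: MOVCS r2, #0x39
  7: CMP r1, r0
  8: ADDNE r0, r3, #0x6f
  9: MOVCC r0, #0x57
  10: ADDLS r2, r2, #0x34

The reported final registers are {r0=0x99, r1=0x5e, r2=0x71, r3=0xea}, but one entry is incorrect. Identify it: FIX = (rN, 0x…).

[0] flags=0010 → (cmp)
[1] flags=0010 MI?F → skip
[2] flags=0010 NE?T → r2=0x71
[3] flags=1001 → (cmp)
[4] flags=1001 EQ?F → skip
[5] flags=1001 LS?T → r1=0x5e
[6] flags=1001 CS?F → skip
[7] flags=0010 → (cmp)
[8] flags=0010 NE?T → r0=0x59
[9] flags=0010 CC?F → skip
[10] flags=0010 LS?F → skip

FIX = (r0, 0x59)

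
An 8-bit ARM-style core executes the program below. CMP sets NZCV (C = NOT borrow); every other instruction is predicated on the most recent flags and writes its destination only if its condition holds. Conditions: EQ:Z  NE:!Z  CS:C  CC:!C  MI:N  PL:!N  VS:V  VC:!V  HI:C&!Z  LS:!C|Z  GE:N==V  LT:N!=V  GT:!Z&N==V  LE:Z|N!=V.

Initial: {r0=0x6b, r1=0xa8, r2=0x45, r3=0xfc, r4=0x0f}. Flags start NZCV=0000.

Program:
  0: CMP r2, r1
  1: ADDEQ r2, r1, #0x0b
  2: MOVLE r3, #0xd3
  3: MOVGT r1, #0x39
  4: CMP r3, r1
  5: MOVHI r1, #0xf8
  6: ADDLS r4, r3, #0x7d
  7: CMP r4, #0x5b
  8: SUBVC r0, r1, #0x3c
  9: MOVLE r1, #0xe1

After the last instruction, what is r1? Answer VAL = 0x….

VAL = 0xe1

[0] flags=1001 → (cmp)
[1] flags=1001 EQ?F → skip
[2] flags=1001 LE?F → skip
[3] flags=1001 GT?T → r1=0x39
[4] flags=1010 → (cmp)
[5] flags=1010 HI?T → r1=0xf8
[6] flags=1010 LS?F → skip
[7] flags=1000 → (cmp)
[8] flags=1000 VC?T → r0=0xbc
[9] flags=1000 LE?T → r1=0xe1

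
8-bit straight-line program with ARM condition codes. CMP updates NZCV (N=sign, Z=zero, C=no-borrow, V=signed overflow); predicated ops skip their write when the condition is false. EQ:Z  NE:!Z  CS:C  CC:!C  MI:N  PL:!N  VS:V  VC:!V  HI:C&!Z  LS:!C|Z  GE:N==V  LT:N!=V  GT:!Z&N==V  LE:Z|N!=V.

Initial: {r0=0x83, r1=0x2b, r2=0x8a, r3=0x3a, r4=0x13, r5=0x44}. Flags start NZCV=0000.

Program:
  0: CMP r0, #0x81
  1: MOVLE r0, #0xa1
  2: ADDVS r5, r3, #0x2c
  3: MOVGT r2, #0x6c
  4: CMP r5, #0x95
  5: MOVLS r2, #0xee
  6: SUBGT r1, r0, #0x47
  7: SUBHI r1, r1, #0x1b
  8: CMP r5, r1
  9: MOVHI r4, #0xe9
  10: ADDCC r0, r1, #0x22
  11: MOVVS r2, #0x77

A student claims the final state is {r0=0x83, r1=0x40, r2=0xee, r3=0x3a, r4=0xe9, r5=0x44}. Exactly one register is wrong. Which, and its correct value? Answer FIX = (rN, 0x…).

[0] flags=0010 → (cmp)
[1] flags=0010 LE?F → skip
[2] flags=0010 VS?F → skip
[3] flags=0010 GT?T → r2=0x6c
[4] flags=1001 → (cmp)
[5] flags=1001 LS?T → r2=0xee
[6] flags=1001 GT?T → r1=0x3c
[7] flags=1001 HI?F → skip
[8] flags=0010 → (cmp)
[9] flags=0010 HI?T → r4=0xe9
[10] flags=0010 CC?F → skip
[11] flags=0010 VS?F → skip

FIX = (r1, 0x3c)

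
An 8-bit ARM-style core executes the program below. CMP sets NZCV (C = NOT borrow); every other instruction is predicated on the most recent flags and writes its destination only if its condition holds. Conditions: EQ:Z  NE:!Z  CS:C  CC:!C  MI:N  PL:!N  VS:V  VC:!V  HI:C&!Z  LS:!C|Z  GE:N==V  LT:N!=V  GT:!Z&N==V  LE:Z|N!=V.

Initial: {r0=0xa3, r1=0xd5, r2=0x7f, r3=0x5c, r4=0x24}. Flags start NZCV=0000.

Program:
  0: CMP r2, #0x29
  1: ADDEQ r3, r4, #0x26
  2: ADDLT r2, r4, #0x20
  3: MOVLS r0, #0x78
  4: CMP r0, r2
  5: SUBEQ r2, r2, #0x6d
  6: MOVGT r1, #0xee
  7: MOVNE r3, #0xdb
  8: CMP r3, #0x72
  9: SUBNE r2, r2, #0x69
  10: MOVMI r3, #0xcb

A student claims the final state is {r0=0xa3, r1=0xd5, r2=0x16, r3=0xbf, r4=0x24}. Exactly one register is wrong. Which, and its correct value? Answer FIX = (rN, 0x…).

FIX = (r3, 0xdb)

[0] flags=0010 → (cmp)
[1] flags=0010 EQ?F → skip
[2] flags=0010 LT?F → skip
[3] flags=0010 LS?F → skip
[4] flags=0011 → (cmp)
[5] flags=0011 EQ?F → skip
[6] flags=0011 GT?F → skip
[7] flags=0011 NE?T → r3=0xdb
[8] flags=0011 → (cmp)
[9] flags=0011 NE?T → r2=0x16
[10] flags=0011 MI?F → skip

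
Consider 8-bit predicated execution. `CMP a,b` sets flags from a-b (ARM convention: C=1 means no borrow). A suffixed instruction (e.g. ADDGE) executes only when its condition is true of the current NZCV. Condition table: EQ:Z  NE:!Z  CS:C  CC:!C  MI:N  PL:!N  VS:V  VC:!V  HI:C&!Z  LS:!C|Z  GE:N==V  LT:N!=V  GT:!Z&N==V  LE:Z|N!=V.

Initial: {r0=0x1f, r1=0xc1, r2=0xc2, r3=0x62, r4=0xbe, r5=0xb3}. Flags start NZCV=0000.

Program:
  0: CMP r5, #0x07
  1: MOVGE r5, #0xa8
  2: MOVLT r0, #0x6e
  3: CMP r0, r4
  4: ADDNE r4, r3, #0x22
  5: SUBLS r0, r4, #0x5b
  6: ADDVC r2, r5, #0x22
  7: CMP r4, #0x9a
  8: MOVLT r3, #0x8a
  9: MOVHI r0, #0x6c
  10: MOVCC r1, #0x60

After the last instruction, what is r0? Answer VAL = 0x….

VAL = 0x29

0: ✓ CMP  NZCV=1010
1: · MOVGE
2: ✓ MOVLT  r0←0x6e
3: ✓ CMP  NZCV=1001
4: ✓ ADDNE  r4←0x84
5: ✓ SUBLS  r0←0x29
6: · ADDVC
7: ✓ CMP  NZCV=1000
8: ✓ MOVLT  r3←0x8a
9: · MOVHI
10: ✓ MOVCC  r1←0x60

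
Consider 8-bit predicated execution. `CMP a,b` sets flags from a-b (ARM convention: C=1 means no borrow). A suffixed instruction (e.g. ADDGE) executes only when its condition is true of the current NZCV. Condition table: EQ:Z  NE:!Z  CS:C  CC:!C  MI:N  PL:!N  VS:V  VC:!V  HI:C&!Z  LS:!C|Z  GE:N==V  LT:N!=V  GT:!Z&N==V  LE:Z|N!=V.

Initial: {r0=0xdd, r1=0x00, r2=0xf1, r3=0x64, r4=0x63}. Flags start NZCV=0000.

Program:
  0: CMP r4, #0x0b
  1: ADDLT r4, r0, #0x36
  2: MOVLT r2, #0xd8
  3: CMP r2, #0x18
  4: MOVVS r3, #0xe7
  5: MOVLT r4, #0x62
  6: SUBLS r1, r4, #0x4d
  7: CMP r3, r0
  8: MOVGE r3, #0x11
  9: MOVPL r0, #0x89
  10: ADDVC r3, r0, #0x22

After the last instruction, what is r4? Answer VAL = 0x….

0: ✓ CMP  NZCV=0010
1: · ADDLT
2: · MOVLT
3: ✓ CMP  NZCV=1010
4: · MOVVS
5: ✓ MOVLT  r4←0x62
6: · SUBLS
7: ✓ CMP  NZCV=1001
8: ✓ MOVGE  r3←0x11
9: · MOVPL
10: · ADDVC

VAL = 0x62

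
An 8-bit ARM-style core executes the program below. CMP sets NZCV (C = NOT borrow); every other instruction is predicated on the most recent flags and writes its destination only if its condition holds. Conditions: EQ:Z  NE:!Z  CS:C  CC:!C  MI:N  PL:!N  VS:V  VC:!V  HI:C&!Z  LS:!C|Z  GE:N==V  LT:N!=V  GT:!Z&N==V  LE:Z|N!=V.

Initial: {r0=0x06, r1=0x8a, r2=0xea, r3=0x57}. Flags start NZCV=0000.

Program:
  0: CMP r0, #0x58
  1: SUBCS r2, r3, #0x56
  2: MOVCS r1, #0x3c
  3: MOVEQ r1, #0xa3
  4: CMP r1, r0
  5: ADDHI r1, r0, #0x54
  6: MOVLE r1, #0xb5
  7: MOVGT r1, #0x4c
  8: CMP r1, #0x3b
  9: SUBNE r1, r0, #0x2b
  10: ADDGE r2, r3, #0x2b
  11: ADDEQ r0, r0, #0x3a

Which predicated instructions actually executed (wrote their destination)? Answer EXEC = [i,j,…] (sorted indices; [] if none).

EXEC = [5,6,9]

0: ✓ CMP  NZCV=1000
1: · SUBCS
2: · MOVCS
3: · MOVEQ
4: ✓ CMP  NZCV=1010
5: ✓ ADDHI  r1←0x5a
6: ✓ MOVLE  r1←0xb5
7: · MOVGT
8: ✓ CMP  NZCV=0011
9: ✓ SUBNE  r1←0xdb
10: · ADDGE
11: · ADDEQ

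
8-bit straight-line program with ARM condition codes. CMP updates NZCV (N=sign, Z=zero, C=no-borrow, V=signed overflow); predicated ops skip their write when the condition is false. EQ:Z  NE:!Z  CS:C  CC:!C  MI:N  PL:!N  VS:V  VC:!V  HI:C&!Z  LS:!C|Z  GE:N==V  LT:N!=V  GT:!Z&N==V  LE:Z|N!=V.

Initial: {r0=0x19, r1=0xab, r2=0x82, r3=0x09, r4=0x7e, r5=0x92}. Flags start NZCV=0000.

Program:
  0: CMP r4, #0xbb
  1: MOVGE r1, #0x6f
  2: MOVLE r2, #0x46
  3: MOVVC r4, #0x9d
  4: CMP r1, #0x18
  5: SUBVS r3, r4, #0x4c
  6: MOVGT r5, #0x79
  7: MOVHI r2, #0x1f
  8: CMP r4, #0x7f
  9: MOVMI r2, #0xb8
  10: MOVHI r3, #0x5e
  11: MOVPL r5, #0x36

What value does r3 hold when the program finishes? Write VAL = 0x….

VAL = 0x09

0: ✓ CMP  NZCV=1001
1: ✓ MOVGE  r1←0x6f
2: · MOVLE
3: · MOVVC
4: ✓ CMP  NZCV=0010
5: · SUBVS
6: ✓ MOVGT  r5←0x79
7: ✓ MOVHI  r2←0x1f
8: ✓ CMP  NZCV=1000
9: ✓ MOVMI  r2←0xb8
10: · MOVHI
11: · MOVPL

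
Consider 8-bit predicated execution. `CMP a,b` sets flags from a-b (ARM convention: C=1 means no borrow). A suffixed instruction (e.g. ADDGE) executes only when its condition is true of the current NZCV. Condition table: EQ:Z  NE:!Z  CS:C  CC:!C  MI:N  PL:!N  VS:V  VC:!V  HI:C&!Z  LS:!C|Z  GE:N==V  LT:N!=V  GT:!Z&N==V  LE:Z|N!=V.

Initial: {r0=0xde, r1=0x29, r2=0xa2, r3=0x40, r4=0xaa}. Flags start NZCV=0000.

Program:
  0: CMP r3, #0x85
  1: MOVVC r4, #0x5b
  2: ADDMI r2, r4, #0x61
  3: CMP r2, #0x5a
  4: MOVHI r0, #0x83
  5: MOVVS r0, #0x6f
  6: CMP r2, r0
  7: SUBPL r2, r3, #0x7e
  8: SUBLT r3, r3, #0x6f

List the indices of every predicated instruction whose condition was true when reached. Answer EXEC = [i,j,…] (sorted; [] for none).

EXEC = [2,7]

0: ✓ CMP  NZCV=1001
1: · MOVVC
2: ✓ ADDMI  r2←0x0b
3: ✓ CMP  NZCV=1000
4: · MOVHI
5: · MOVVS
6: ✓ CMP  NZCV=0000
7: ✓ SUBPL  r2←0xc2
8: · SUBLT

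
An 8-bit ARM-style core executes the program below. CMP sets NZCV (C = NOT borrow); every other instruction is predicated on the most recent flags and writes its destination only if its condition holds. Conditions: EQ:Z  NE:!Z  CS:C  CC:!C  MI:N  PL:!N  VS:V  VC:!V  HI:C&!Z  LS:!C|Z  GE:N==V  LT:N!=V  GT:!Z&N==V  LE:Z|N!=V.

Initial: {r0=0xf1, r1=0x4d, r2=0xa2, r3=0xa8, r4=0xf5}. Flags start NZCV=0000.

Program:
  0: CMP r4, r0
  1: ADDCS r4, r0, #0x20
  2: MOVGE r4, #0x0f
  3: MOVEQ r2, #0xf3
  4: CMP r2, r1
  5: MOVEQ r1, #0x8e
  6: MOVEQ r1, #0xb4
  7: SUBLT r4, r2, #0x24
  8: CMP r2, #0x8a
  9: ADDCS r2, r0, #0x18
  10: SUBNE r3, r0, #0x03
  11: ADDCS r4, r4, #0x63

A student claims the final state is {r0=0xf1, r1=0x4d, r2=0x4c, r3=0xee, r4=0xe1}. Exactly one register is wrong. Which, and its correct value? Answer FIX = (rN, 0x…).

FIX = (r2, 0x09)

0: ✓ CMP  NZCV=0010
1: ✓ ADDCS  r4←0x11
2: ✓ MOVGE  r4←0x0f
3: · MOVEQ
4: ✓ CMP  NZCV=0011
5: · MOVEQ
6: · MOVEQ
7: ✓ SUBLT  r4←0x7e
8: ✓ CMP  NZCV=0010
9: ✓ ADDCS  r2←0x09
10: ✓ SUBNE  r3←0xee
11: ✓ ADDCS  r4←0xe1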